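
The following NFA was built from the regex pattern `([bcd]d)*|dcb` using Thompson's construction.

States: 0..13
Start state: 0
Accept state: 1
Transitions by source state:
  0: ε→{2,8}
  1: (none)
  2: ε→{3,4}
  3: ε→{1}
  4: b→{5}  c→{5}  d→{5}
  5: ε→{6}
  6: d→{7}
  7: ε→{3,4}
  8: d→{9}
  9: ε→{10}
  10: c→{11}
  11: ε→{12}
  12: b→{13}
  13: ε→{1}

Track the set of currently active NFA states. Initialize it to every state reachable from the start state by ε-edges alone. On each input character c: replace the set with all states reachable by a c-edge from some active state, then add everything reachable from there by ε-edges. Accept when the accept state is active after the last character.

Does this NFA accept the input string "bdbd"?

Answer: ACCEPT

Steps:
start: ε-closure({0}) = {0,1,2,3,4,8}
'b' @ 1: {5,6}
'd' @ 2: {1,3,4,7}  (accept∈set)
'b' @ 3: {5,6}
'd' @ 4: {1,3,4,7}  (accept∈set)
final: {1,3,4,7}; accept 1 in set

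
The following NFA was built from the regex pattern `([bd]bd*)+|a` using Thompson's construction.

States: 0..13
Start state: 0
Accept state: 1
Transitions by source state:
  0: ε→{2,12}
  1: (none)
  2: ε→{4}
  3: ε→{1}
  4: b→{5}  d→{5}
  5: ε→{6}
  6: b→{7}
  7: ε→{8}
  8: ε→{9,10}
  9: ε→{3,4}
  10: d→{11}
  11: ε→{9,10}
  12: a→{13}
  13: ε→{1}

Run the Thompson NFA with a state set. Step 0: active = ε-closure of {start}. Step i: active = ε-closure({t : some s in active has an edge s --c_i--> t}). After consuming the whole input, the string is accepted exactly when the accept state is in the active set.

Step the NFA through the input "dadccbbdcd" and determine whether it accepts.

Answer: REJECT

Steps:
initial (ε-close {0}): {0,2,4,12}
'd' @ 1: {5,6}
'a' @ 2: {}  — dead — no transitions
rest 'dccbbdcd' ignored (set empty)
final: {}; accept 1 not in set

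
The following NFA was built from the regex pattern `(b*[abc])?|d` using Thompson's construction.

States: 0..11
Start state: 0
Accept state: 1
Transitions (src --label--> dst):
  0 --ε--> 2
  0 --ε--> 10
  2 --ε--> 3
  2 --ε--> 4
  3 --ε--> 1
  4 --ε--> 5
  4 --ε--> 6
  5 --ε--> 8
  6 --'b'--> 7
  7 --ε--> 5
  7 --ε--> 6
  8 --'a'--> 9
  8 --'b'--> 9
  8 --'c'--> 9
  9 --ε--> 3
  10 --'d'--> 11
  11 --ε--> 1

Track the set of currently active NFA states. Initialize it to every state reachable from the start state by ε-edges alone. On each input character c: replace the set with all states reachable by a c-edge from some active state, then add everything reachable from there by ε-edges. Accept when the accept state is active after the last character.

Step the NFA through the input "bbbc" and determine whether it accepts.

initial (ε-close {0}): {0,1,2,3,4,5,6,8,10}
'b' @ 1: {1,3,5,6,7,8,9}  (accept∈set)
'b' @ 2: {1,3,5,6,7,8,9}  (accept∈set)
'b' @ 3: {1,3,5,6,7,8,9}  (accept∈set)
'c' @ 4: {1,3,9}  (accept∈set)
final: {1,3,9}; accept 1 in set

Answer: ACCEPT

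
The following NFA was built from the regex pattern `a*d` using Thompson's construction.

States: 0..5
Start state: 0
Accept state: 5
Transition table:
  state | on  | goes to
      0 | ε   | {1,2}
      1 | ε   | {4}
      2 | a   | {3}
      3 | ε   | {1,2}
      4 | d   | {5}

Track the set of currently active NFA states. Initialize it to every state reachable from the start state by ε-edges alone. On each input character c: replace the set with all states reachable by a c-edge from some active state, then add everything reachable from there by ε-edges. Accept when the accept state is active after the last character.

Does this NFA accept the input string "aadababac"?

Answer: REJECT

Derivation:
initial (ε-close {0}): {0,1,2,4}
'a' @ 1: {1,2,3,4}
'a' @ 2: {1,2,3,4}
'd' @ 3: {5}  (accept∈set)
'a' @ 4: {}  — dead — no transitions
rest 'babac' ignored (set empty)
after full input: {}  (accept=5 not in)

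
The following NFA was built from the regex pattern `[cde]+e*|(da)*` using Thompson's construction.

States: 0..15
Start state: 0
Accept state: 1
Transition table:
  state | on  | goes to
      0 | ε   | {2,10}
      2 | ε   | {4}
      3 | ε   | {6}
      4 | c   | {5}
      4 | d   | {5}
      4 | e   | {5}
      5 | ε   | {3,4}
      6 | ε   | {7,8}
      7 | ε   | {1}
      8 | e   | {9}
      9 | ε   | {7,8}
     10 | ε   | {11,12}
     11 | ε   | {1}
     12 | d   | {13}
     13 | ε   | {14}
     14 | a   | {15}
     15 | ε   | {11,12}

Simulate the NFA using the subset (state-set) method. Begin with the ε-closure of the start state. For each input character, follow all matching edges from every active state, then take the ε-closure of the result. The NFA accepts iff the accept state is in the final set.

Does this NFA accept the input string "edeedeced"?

initial (ε-close {0}): {0,1,2,4,10,11,12}
'e' @ 1: {1,3,4,5,6,7,8}  [accepting]
'd' @ 2: {1,3,4,5,6,7,8}  [accepting]
'e' @ 3: {1,3,4,5,6,7,8,9}  [accepting]
'e' @ 4: {1,3,4,5,6,7,8,9}  [accepting]
'd' @ 5: {1,3,4,5,6,7,8}  [accepting]
'e' @ 6: {1,3,4,5,6,7,8,9}  [accepting]
'c' @ 7: {1,3,4,5,6,7,8}  [accepting]
'e' @ 8: {1,3,4,5,6,7,8,9}  [accepting]
'd' @ 9: {1,3,4,5,6,7,8}  [accepting]
end set {1,3,4,5,6,7,8} — state 1 in

Answer: ACCEPT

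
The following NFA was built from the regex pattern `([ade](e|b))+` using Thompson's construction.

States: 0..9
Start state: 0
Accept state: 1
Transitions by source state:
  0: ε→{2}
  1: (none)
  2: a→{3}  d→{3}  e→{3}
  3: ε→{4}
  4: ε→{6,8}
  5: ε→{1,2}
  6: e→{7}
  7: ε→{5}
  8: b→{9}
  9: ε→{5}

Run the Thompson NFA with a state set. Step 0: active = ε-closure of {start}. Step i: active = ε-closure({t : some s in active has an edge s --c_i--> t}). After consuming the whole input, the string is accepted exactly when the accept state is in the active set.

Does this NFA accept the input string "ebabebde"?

Answer: ACCEPT

Steps:
start: ε-closure({0}) = {0,2}
'e' @ 1: {3,4,6,8}
'b' @ 2: {1,2,5,9}  (accept∈set)
'a' @ 3: {3,4,6,8}
'b' @ 4: {1,2,5,9}  (accept∈set)
'e' @ 5: {3,4,6,8}
'b' @ 6: {1,2,5,9}  (accept∈set)
'd' @ 7: {3,4,6,8}
'e' @ 8: {1,2,5,7}  (accept∈set)
final: {1,2,5,7}; accept 1 in set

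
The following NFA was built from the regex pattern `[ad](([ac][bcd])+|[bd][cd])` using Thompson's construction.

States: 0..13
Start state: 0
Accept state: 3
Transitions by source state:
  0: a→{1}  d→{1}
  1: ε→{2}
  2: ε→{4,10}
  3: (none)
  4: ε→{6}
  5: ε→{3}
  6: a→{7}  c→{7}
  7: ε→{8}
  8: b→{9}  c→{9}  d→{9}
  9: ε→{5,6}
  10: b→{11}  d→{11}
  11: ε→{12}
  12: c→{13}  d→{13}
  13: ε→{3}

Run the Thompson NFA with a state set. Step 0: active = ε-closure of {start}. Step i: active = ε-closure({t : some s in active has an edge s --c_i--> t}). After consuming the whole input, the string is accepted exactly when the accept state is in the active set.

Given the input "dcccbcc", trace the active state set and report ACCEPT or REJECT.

Answer: ACCEPT

Derivation:
initial (ε-close {0}): {0}
'd' @ 1: {1,2,4,6,10}
'c' @ 2: {7,8}
'c' @ 3: {3,5,6,9}  [accepting]
'c' @ 4: {7,8}
'b' @ 5: {3,5,6,9}  [accepting]
'c' @ 6: {7,8}
'c' @ 7: {3,5,6,9}  [accepting]
end set {3,5,6,9} — state 3 in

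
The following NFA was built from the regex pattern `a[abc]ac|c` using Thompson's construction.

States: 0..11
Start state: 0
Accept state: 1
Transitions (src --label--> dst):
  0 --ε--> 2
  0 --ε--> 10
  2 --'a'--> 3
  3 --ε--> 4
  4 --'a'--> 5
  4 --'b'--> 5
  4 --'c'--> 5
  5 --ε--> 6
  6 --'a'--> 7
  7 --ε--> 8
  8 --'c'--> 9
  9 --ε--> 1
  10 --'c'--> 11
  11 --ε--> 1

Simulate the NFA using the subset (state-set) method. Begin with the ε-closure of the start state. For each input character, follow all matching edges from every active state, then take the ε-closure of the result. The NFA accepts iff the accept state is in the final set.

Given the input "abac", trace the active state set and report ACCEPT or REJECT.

start: ε-closure({0}) = {0,2,10}
'a' @ 1: {3,4}
'b' @ 2: {5,6}
'a' @ 3: {7,8}
'c' @ 4: {1,9}  [accepting]
after full input: {1,9}  (accept=1 in)

Answer: ACCEPT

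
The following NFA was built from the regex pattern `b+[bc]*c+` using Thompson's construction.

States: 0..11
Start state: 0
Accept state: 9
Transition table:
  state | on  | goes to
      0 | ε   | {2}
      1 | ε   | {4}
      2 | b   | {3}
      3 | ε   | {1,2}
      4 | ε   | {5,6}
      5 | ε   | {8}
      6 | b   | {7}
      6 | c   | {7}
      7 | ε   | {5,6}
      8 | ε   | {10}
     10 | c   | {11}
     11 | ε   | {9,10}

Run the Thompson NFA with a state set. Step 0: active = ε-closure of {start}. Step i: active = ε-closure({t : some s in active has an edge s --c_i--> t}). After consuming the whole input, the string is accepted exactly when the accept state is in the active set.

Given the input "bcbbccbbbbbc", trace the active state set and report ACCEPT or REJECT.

Answer: ACCEPT

Trace:
start: ε-closure({0}) = {0,2}
'b' @ 1: {1,2,3,4,5,6,8,10}
'c' @ 2: {5,6,7,8,9,10,11}  ✓accept
'b' @ 3: {5,6,7,8,10}
'b' @ 4: {5,6,7,8,10}
'c' @ 5: {5,6,7,8,9,10,11}  ✓accept
'c' @ 6: {5,6,7,8,9,10,11}  ✓accept
'b' @ 7: {5,6,7,8,10}
'b' @ 8: {5,6,7,8,10}
'b' @ 9: {5,6,7,8,10}
'b' @ 10: {5,6,7,8,10}
'b' @ 11: {5,6,7,8,10}
'c' @ 12: {5,6,7,8,9,10,11}  ✓accept
end set {5,6,7,8,9,10,11} — state 9 in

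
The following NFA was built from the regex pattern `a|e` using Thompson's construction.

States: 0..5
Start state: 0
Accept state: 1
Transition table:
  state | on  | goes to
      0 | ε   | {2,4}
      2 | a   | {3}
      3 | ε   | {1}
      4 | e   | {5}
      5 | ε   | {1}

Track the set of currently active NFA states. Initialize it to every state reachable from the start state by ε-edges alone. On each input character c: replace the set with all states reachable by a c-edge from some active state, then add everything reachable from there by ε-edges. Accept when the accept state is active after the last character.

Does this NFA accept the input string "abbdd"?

S₀ = ε-closure({0}) = {0,2,4}
'a' @ 1: {1,3}  ✓accept
'b' @ 2: {}  — dead — no transitions
rest 'bdd' ignored (set empty)
final: {}; accept 1 not in set

Answer: REJECT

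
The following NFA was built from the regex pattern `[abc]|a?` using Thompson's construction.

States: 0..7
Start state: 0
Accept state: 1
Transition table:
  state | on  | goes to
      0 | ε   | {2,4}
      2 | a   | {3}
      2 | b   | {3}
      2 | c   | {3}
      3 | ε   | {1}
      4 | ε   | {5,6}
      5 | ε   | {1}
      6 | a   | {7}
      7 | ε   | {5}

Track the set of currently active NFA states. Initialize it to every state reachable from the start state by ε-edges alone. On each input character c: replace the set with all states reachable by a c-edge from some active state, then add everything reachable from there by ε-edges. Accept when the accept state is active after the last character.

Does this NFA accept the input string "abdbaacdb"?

start: ε-closure({0}) = {0,1,2,4,5,6}
'a' @ 1: {1,3,5,7}  (accept∈set)
'b' @ 2: {}  — dead — no transitions
rest 'dbaacdb' ignored (set empty)
after full input: {}  (accept=1 not in)

Answer: REJECT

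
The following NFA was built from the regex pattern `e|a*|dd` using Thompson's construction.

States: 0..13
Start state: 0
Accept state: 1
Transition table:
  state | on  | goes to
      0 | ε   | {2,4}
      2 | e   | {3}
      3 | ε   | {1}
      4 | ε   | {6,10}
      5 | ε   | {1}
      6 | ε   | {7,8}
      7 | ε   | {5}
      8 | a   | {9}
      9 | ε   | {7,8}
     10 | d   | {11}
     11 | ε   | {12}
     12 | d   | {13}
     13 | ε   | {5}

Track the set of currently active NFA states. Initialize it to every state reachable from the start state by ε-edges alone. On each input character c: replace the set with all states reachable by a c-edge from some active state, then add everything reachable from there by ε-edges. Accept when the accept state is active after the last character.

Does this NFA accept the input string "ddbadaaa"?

initial (ε-close {0}): {0,1,2,4,5,6,7,8,10}
'd' @ 1: {11,12}
'd' @ 2: {1,5,13}  (accept∈set)
'b' @ 3: {}  — state set empty
rest 'adaaa' ignored (set empty)
final: {}; accept 1 not in set

Answer: REJECT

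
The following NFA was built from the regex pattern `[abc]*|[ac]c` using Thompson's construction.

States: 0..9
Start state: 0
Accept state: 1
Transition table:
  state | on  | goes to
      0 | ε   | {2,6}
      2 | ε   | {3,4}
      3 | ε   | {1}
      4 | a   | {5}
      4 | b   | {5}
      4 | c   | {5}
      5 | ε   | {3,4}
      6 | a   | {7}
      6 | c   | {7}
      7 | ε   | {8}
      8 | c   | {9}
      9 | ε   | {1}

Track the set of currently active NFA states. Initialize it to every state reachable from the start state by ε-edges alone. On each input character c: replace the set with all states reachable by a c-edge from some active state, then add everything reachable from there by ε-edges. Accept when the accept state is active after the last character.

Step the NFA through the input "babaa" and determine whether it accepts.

S₀ = ε-closure({0}) = {0,1,2,3,4,6}
'b' @ 1: {1,3,4,5}  [accepting]
'a' @ 2: {1,3,4,5}  [accepting]
'b' @ 3: {1,3,4,5}  [accepting]
'a' @ 4: {1,3,4,5}  [accepting]
'a' @ 5: {1,3,4,5}  [accepting]
after full input: {1,3,4,5}  (accept=1 in)

Answer: ACCEPT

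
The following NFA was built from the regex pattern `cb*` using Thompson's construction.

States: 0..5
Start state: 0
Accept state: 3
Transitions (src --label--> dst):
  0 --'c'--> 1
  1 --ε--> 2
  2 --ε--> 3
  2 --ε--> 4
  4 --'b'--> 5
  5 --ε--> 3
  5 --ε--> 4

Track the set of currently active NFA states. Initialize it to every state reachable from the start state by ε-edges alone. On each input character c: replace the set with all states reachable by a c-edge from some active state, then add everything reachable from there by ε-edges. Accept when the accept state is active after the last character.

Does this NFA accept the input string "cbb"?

S₀ = ε-closure({0}) = {0}
'c' @ 1: {1,2,3,4}  [accepting]
'b' @ 2: {3,4,5}  [accepting]
'b' @ 3: {3,4,5}  [accepting]
final: {3,4,5}; accept 3 in set

Answer: ACCEPT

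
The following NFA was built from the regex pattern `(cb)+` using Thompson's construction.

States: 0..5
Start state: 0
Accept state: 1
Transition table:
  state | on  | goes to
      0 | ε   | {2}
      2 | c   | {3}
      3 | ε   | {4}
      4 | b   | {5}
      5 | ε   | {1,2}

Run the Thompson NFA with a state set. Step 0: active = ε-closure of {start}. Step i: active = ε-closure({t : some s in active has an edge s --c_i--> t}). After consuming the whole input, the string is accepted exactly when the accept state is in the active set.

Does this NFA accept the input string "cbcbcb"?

Answer: ACCEPT

Derivation:
initial (ε-close {0}): {0,2}
'c' @ 1: {3,4}
'b' @ 2: {1,2,5}  ✓accept
'c' @ 3: {3,4}
'b' @ 4: {1,2,5}  ✓accept
'c' @ 5: {3,4}
'b' @ 6: {1,2,5}  ✓accept
after full input: {1,2,5}  (accept=1 in)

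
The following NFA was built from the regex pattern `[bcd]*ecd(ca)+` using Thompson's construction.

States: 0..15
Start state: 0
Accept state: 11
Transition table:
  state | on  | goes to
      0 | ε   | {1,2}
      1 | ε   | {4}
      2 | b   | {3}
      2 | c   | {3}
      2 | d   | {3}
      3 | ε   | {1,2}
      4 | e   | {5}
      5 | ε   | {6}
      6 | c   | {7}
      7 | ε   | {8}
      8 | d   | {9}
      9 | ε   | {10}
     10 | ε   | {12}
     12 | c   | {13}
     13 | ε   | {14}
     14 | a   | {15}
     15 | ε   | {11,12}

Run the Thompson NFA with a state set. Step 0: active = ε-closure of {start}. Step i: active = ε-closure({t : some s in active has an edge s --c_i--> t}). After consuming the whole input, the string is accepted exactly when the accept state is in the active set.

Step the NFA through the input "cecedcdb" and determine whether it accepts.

Answer: REJECT

Derivation:
S₀ = ε-closure({0}) = {0,1,2,4}
'c' @ 1: {1,2,3,4}
'e' @ 2: {5,6}
'c' @ 3: {7,8}
'e' @ 4: {}  — no active states
rest 'dcdb' ignored (set empty)
final: {}; accept 11 not in set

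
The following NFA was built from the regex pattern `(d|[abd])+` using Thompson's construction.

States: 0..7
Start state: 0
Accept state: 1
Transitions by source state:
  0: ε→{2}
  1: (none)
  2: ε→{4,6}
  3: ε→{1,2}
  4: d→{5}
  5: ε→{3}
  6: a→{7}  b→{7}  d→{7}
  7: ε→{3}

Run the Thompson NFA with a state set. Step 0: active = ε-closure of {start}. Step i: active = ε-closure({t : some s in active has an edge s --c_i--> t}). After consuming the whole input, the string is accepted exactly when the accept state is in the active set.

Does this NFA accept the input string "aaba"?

Answer: ACCEPT

Trace:
start: ε-closure({0}) = {0,2,4,6}
'a' @ 1: {1,2,3,4,6,7}  [accepting]
'a' @ 2: {1,2,3,4,6,7}  [accepting]
'b' @ 3: {1,2,3,4,6,7}  [accepting]
'a' @ 4: {1,2,3,4,6,7}  [accepting]
end set {1,2,3,4,6,7} — state 1 in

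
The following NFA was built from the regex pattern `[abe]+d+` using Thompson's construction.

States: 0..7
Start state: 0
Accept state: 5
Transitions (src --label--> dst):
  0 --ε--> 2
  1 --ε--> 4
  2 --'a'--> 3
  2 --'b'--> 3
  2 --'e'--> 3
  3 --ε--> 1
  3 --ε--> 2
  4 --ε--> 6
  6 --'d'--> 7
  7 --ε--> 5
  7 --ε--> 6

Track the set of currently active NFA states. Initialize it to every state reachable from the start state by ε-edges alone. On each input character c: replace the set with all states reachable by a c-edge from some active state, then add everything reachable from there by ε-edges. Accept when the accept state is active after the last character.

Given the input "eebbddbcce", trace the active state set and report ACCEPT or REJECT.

Answer: REJECT

Trace:
start: ε-closure({0}) = {0,2}
'e' @ 1: {1,2,3,4,6}
'e' @ 2: {1,2,3,4,6}
'b' @ 3: {1,2,3,4,6}
'b' @ 4: {1,2,3,4,6}
'd' @ 5: {5,6,7}  (accept∈set)
'd' @ 6: {5,6,7}  (accept∈set)
'b' @ 7: {}  — dead — no transitions
rest 'cce' ignored (set empty)
final: {}; accept 5 not in set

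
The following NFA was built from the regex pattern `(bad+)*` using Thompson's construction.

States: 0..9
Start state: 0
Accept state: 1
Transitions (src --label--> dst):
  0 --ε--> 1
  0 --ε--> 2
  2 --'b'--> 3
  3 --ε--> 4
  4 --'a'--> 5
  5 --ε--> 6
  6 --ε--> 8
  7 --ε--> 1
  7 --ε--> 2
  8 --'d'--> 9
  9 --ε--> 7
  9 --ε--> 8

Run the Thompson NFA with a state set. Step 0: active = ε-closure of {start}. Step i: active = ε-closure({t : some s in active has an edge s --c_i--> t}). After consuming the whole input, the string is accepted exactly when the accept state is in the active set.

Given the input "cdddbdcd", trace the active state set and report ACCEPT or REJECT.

Answer: REJECT

Steps:
start: ε-closure({0}) = {0,1,2}
'c' @ 1: {}  — dead — no transitions
rest 'dddbdcd' ignored (set empty)
end set {} — state 1 not in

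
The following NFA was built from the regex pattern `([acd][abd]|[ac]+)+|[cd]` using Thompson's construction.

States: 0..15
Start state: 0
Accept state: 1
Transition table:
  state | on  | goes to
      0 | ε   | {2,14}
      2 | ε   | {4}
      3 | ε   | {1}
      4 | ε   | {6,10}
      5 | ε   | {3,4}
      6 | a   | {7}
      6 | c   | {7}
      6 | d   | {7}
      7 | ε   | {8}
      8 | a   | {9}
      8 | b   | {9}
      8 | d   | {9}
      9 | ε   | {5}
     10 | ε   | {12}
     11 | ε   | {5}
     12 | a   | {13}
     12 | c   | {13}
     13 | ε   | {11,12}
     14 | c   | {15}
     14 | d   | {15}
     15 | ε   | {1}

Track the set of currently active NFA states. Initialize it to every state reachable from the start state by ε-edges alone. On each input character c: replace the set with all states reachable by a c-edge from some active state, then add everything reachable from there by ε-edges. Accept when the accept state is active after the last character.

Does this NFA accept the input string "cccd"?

Answer: ACCEPT

Derivation:
S₀ = ε-closure({0}) = {0,2,4,6,10,12,14}
'c' @ 1: {1,3,4,5,6,7,8,10,11,12,13,15}  [accepting]
'c' @ 2: {1,3,4,5,6,7,8,10,11,12,13}  [accepting]
'c' @ 3: {1,3,4,5,6,7,8,10,11,12,13}  [accepting]
'd' @ 4: {1,3,4,5,6,7,8,9,10,12}  [accepting]
final: {1,3,4,5,6,7,8,9,10,12}; accept 1 in set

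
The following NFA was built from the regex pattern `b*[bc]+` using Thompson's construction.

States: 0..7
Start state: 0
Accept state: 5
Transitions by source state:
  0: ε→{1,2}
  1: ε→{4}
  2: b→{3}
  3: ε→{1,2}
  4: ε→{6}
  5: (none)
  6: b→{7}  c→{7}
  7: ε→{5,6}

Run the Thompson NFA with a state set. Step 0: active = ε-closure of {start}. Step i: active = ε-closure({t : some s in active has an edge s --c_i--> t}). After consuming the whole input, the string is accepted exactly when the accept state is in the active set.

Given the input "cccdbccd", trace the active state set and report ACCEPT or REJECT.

initial (ε-close {0}): {0,1,2,4,6}
'c' @ 1: {5,6,7}  (accept∈set)
'c' @ 2: {5,6,7}  (accept∈set)
'c' @ 3: {5,6,7}  (accept∈set)
'd' @ 4: {}  — dead — no transitions
rest 'bccd' ignored (set empty)
after full input: {}  (accept=5 not in)

Answer: REJECT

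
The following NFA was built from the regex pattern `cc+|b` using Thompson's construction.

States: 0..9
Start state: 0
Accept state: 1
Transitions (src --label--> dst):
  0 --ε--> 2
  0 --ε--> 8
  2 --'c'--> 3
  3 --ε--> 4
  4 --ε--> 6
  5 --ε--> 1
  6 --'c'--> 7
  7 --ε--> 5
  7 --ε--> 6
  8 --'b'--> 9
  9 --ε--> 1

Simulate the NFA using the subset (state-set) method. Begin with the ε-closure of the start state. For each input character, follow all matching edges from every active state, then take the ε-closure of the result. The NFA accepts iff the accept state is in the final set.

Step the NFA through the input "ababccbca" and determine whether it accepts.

S₀ = ε-closure({0}) = {0,2,8}
'a' @ 1: {}  — state set empty
rest 'babccbca' ignored (set empty)
after full input: {}  (accept=1 not in)

Answer: REJECT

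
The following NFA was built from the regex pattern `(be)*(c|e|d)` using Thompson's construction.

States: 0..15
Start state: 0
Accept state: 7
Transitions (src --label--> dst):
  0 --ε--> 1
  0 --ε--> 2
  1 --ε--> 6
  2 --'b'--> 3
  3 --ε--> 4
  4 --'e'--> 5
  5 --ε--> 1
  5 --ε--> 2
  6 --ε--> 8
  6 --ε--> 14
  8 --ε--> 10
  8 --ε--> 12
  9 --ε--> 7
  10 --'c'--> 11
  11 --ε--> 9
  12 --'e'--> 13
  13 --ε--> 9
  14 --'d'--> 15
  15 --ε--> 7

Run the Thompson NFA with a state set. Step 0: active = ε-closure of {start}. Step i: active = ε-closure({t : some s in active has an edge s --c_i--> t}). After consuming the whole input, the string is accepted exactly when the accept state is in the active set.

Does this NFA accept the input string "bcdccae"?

Answer: REJECT

Derivation:
initial (ε-close {0}): {0,1,2,6,8,10,12,14}
'b' @ 1: {3,4}
'c' @ 2: {}  — dead — no transitions
rest 'dccae' ignored (set empty)
final: {}; accept 7 not in set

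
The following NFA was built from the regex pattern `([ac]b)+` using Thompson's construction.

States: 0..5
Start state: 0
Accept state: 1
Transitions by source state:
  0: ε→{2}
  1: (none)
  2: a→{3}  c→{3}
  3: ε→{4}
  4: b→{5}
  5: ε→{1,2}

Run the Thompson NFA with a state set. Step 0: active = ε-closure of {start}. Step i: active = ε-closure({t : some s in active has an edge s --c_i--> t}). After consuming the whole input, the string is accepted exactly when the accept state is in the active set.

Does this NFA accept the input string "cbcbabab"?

Answer: ACCEPT

Trace:
S₀ = ε-closure({0}) = {0,2}
'c' @ 1: {3,4}
'b' @ 2: {1,2,5}  ✓accept
'c' @ 3: {3,4}
'b' @ 4: {1,2,5}  ✓accept
'a' @ 5: {3,4}
'b' @ 6: {1,2,5}  ✓accept
'a' @ 7: {3,4}
'b' @ 8: {1,2,5}  ✓accept
end set {1,2,5} — state 1 in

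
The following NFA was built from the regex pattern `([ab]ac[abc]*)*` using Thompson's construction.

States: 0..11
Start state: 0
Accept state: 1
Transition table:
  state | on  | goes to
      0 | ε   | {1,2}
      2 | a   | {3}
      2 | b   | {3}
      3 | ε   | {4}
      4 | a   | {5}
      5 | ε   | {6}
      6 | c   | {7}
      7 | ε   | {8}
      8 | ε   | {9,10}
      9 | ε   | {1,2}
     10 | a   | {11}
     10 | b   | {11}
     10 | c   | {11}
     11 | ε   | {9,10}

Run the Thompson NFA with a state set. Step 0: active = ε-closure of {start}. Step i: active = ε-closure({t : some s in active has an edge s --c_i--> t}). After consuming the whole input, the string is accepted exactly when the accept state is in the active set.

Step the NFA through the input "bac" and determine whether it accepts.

start: ε-closure({0}) = {0,1,2}
'b' @ 1: {3,4}
'a' @ 2: {5,6}
'c' @ 3: {1,2,7,8,9,10}  ✓accept
end set {1,2,7,8,9,10} — state 1 in

Answer: ACCEPT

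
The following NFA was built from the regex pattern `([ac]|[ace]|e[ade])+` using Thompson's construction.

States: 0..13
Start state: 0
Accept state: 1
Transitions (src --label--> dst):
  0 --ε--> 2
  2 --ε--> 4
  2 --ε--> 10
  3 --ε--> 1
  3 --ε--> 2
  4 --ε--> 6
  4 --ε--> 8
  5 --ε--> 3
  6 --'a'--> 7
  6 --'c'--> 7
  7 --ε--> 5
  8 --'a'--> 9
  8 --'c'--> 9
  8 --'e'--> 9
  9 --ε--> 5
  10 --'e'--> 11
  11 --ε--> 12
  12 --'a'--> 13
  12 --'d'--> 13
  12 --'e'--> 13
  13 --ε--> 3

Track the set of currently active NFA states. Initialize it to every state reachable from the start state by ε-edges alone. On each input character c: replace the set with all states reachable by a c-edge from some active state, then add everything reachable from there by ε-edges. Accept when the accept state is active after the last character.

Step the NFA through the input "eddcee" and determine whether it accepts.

start: ε-closure({0}) = {0,2,4,6,8,10}
'e' @ 1: {1,2,3,4,5,6,8,9,10,11,12}  [accepting]
'd' @ 2: {1,2,3,4,6,8,10,13}  [accepting]
'd' @ 3: {}  — dead — no transitions
rest 'cee' ignored (set empty)
end set {} — state 1 not in

Answer: REJECT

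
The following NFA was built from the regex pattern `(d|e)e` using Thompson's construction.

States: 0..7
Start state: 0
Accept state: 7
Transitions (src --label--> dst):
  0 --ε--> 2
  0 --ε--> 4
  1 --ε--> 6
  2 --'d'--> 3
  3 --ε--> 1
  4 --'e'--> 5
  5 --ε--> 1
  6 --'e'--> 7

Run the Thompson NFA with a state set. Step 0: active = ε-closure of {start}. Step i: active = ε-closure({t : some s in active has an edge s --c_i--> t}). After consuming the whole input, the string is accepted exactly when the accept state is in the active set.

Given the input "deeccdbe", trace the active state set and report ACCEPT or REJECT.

Answer: REJECT

Steps:
S₀ = ε-closure({0}) = {0,2,4}
'd' @ 1: {1,3,6}
'e' @ 2: {7}  (accept∈set)
'e' @ 3: {}  — state set empty
rest 'ccdbe' ignored (set empty)
final: {}; accept 7 not in set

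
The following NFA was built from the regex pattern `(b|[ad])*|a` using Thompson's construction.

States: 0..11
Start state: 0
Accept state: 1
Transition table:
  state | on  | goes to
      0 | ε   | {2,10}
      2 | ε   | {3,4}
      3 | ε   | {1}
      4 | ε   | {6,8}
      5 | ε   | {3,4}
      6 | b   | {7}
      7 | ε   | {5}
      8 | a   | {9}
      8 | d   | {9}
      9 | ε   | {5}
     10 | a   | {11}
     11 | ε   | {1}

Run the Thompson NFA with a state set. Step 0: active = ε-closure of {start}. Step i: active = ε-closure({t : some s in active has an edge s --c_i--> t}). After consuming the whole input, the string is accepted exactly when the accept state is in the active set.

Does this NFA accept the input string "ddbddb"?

start: ε-closure({0}) = {0,1,2,3,4,6,8,10}
'd' @ 1: {1,3,4,5,6,8,9}  (accept∈set)
'd' @ 2: {1,3,4,5,6,8,9}  (accept∈set)
'b' @ 3: {1,3,4,5,6,7,8}  (accept∈set)
'd' @ 4: {1,3,4,5,6,8,9}  (accept∈set)
'd' @ 5: {1,3,4,5,6,8,9}  (accept∈set)
'b' @ 6: {1,3,4,5,6,7,8}  (accept∈set)
end set {1,3,4,5,6,7,8} — state 1 in

Answer: ACCEPT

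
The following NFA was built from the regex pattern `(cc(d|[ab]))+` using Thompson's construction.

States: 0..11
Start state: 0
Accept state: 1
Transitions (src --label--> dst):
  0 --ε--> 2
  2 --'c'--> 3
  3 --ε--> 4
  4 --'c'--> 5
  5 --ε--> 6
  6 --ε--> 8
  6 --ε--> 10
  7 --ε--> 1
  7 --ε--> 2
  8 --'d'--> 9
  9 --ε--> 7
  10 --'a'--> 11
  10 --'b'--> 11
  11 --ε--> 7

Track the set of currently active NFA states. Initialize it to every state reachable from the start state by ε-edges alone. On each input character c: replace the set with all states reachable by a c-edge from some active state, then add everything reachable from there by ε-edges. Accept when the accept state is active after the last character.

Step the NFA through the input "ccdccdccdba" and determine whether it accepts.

Answer: REJECT

Steps:
S₀ = ε-closure({0}) = {0,2}
'c' @ 1: {3,4}
'c' @ 2: {5,6,8,10}
'd' @ 3: {1,2,7,9}  [accepting]
'c' @ 4: {3,4}
'c' @ 5: {5,6,8,10}
'd' @ 6: {1,2,7,9}  [accepting]
'c' @ 7: {3,4}
'c' @ 8: {5,6,8,10}
'd' @ 9: {1,2,7,9}  [accepting]
'b' @ 10: {}  — no active states
rest 'a' ignored (set empty)
final: {}; accept 1 not in set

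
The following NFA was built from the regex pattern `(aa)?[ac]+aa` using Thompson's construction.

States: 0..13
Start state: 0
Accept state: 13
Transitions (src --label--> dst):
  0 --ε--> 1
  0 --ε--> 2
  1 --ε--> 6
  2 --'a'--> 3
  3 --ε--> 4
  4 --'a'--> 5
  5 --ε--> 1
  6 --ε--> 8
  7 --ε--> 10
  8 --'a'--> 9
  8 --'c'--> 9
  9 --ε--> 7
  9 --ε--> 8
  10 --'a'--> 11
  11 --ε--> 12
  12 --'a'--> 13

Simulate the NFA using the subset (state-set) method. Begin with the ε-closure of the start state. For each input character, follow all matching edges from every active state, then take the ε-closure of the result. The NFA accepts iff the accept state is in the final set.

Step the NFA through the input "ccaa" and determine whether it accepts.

Answer: ACCEPT

Steps:
S₀ = ε-closure({0}) = {0,1,2,6,8}
'c' @ 1: {7,8,9,10}
'c' @ 2: {7,8,9,10}
'a' @ 3: {7,8,9,10,11,12}
'a' @ 4: {7,8,9,10,11,12,13}  ✓accept
final: {7,8,9,10,11,12,13}; accept 13 in set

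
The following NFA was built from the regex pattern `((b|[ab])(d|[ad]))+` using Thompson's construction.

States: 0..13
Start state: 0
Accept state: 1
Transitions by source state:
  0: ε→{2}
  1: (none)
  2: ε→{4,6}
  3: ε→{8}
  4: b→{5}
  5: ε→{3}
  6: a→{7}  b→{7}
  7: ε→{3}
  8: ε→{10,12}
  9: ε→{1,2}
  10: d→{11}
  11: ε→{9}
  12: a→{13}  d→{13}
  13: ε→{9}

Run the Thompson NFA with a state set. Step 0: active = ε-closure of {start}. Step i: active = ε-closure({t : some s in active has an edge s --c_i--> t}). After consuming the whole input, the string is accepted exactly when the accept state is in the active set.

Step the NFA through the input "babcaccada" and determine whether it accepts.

Answer: REJECT

Derivation:
initial (ε-close {0}): {0,2,4,6}
'b' @ 1: {3,5,7,8,10,12}
'a' @ 2: {1,2,4,6,9,13}  [accepting]
'b' @ 3: {3,5,7,8,10,12}
'c' @ 4: {}  — no active states
rest 'accada' ignored (set empty)
after full input: {}  (accept=1 not in)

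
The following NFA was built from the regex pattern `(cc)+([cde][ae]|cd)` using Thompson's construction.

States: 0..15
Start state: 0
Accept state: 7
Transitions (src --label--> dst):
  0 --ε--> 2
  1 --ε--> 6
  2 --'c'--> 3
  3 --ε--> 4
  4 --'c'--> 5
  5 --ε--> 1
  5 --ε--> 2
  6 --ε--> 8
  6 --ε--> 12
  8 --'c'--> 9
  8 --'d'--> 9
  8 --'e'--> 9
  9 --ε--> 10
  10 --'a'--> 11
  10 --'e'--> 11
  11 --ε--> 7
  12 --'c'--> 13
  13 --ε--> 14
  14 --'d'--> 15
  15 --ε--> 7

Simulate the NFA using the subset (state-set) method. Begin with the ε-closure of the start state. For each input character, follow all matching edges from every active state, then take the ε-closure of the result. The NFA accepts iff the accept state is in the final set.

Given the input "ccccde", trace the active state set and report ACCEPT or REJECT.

Answer: ACCEPT

Trace:
start: ε-closure({0}) = {0,2}
'c' @ 1: {3,4}
'c' @ 2: {1,2,5,6,8,12}
'c' @ 3: {3,4,9,10,13,14}
'c' @ 4: {1,2,5,6,8,12}
'd' @ 5: {9,10}
'e' @ 6: {7,11}  [accepting]
end set {7,11} — state 7 in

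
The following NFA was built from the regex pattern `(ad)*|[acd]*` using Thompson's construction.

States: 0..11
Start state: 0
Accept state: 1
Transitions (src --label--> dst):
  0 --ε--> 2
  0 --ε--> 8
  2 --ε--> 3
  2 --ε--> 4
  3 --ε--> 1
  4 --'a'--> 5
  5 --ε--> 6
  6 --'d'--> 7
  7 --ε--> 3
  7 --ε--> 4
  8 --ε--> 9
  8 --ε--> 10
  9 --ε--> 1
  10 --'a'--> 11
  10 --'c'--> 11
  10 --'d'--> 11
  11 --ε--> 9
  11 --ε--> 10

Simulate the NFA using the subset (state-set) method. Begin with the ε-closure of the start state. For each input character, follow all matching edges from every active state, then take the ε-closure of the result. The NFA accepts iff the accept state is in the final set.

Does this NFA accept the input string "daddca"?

start: ε-closure({0}) = {0,1,2,3,4,8,9,10}
'd' @ 1: {1,9,10,11}  [accepting]
'a' @ 2: {1,9,10,11}  [accepting]
'd' @ 3: {1,9,10,11}  [accepting]
'd' @ 4: {1,9,10,11}  [accepting]
'c' @ 5: {1,9,10,11}  [accepting]
'a' @ 6: {1,9,10,11}  [accepting]
after full input: {1,9,10,11}  (accept=1 in)

Answer: ACCEPT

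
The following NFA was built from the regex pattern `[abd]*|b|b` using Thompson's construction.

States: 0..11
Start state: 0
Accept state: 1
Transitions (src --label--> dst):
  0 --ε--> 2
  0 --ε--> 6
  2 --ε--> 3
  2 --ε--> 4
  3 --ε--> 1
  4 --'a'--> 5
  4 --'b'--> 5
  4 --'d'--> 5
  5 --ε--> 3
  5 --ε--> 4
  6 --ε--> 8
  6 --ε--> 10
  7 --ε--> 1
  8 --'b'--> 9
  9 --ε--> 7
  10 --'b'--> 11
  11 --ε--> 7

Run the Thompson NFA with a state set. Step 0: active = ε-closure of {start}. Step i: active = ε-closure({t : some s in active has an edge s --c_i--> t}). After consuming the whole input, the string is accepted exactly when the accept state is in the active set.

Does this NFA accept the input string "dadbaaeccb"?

Answer: REJECT

Trace:
start: ε-closure({0}) = {0,1,2,3,4,6,8,10}
'd' @ 1: {1,3,4,5}  ✓accept
'a' @ 2: {1,3,4,5}  ✓accept
'd' @ 3: {1,3,4,5}  ✓accept
'b' @ 4: {1,3,4,5}  ✓accept
'a' @ 5: {1,3,4,5}  ✓accept
'a' @ 6: {1,3,4,5}  ✓accept
'e' @ 7: {}  — dead — no transitions
rest 'ccb' ignored (set empty)
after full input: {}  (accept=1 not in)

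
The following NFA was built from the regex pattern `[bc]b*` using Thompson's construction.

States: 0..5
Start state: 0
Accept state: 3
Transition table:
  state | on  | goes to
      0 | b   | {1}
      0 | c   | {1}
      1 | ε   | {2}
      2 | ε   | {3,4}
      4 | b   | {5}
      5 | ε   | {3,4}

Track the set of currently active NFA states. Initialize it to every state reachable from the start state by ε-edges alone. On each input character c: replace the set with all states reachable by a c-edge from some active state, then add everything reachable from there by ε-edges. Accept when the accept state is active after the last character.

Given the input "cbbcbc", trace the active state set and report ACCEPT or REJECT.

S₀ = ε-closure({0}) = {0}
'c' @ 1: {1,2,3,4}  ✓accept
'b' @ 2: {3,4,5}  ✓accept
'b' @ 3: {3,4,5}  ✓accept
'c' @ 4: {}  — dead — no transitions
rest 'bc' ignored (set empty)
end set {} — state 3 not in

Answer: REJECT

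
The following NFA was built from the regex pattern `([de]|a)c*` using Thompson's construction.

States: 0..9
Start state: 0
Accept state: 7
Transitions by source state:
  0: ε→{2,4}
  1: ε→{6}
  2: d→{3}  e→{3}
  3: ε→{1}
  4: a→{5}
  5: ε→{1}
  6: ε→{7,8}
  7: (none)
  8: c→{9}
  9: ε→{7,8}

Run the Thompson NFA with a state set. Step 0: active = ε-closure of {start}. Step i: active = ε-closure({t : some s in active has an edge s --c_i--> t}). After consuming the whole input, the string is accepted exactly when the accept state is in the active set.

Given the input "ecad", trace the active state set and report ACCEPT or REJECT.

Answer: REJECT

Trace:
start: ε-closure({0}) = {0,2,4}
'e' @ 1: {1,3,6,7,8}  [accepting]
'c' @ 2: {7,8,9}  [accepting]
'a' @ 3: {}  — no active states
rest 'd' ignored (set empty)
final: {}; accept 7 not in set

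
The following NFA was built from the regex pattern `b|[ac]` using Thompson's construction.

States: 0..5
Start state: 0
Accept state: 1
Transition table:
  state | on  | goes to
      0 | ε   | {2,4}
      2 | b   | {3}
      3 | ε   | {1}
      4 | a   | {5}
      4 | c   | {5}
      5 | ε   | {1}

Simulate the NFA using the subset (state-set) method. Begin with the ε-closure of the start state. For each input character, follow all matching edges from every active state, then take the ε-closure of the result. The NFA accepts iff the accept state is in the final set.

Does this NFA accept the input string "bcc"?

Answer: REJECT

Derivation:
S₀ = ε-closure({0}) = {0,2,4}
'b' @ 1: {1,3}  [accepting]
'c' @ 2: {}  — no active states
rest 'c' ignored (set empty)
after full input: {}  (accept=1 not in)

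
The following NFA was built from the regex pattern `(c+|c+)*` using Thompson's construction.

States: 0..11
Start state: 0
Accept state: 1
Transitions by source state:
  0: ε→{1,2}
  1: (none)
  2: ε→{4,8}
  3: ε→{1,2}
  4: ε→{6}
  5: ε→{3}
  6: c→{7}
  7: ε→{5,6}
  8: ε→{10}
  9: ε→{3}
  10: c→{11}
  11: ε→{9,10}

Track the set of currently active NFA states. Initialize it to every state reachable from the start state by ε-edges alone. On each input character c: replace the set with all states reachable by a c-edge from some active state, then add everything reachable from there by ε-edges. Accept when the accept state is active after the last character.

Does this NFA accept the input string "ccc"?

start: ε-closure({0}) = {0,1,2,4,6,8,10}
'c' @ 1: {1,2,3,4,5,6,7,8,9,10,11}  ✓accept
'c' @ 2: {1,2,3,4,5,6,7,8,9,10,11}  ✓accept
'c' @ 3: {1,2,3,4,5,6,7,8,9,10,11}  ✓accept
after full input: {1,2,3,4,5,6,7,8,9,10,11}  (accept=1 in)

Answer: ACCEPT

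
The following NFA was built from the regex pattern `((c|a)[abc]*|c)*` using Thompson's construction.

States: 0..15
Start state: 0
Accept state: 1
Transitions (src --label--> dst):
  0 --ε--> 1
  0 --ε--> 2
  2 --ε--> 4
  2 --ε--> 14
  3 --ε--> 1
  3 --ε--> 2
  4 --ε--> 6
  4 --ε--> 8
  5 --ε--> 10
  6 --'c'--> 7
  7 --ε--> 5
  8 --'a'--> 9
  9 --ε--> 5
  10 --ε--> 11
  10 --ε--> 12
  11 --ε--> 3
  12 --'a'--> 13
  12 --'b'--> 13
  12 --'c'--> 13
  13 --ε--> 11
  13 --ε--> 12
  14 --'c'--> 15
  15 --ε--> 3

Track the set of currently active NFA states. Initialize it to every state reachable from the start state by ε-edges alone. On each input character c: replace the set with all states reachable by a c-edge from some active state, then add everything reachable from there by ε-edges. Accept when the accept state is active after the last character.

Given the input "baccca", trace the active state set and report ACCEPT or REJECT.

Answer: REJECT

Derivation:
start: ε-closure({0}) = {0,1,2,4,6,8,14}
'b' @ 1: {}  — no active states
rest 'accca' ignored (set empty)
after full input: {}  (accept=1 not in)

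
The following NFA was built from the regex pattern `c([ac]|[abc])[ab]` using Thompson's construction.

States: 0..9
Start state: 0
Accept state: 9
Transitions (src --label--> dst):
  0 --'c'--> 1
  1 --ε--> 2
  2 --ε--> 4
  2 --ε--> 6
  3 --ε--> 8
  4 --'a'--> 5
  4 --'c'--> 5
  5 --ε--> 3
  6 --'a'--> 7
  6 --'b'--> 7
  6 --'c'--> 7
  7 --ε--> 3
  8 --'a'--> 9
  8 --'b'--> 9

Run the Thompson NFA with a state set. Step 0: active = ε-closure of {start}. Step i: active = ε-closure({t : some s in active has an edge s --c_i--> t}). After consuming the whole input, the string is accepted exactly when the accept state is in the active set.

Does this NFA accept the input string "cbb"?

Answer: ACCEPT

Steps:
S₀ = ε-closure({0}) = {0}
'c' @ 1: {1,2,4,6}
'b' @ 2: {3,7,8}
'b' @ 3: {9}  ✓accept
final: {9}; accept 9 in set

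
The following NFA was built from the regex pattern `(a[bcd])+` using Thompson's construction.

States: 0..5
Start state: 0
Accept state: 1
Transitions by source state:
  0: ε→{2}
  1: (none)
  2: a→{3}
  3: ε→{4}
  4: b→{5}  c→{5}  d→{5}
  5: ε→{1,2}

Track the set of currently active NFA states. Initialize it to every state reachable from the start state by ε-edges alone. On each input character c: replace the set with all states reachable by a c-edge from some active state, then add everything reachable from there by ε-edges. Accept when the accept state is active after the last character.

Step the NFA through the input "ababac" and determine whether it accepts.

Answer: ACCEPT

Trace:
start: ε-closure({0}) = {0,2}
'a' @ 1: {3,4}
'b' @ 2: {1,2,5}  ✓accept
'a' @ 3: {3,4}
'b' @ 4: {1,2,5}  ✓accept
'a' @ 5: {3,4}
'c' @ 6: {1,2,5}  ✓accept
final: {1,2,5}; accept 1 in set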